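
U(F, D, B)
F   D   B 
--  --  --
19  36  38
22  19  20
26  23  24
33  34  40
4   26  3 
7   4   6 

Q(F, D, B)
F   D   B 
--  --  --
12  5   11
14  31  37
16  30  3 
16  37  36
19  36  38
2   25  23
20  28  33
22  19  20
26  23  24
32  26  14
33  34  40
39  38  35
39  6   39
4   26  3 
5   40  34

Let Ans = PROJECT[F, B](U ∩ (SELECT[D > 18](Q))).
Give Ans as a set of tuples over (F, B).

σ[D > 18]: keep tuples satisfying D > 18 → {(14, 31, 37), (16, 30, 3), (16, 37, 36), (19, 36, 38), (2, 25, 23), (20, 28, 33), (22, 19, 20), (26, 23, 24), (32, 26, 14), (33, 34, 40), (39, 38, 35), (4, 26, 3), (5, 40, 34)}
Intersection: {(19, 36, 38), (22, 19, 20), (26, 23, 24), (33, 34, 40), (4, 26, 3), (7, 4, 6)} with {(14, 31, 37), (16, 30, 3), (16, 37, 36), (19, 36, 38), (2, 25, 23), (20, 28, 33), (22, 19, 20), (26, 23, 24), (32, 26, 14), (33, 34, 40), (39, 38, 35), (4, 26, 3), (5, 40, 34)} → {(19, 36, 38), (22, 19, 20), (26, 23, 24), (33, 34, 40), (4, 26, 3)}
π[F, B]: project onto (F, B) → {(19, 38), (22, 20), (26, 24), (33, 40), (4, 3)}

{(19, 38), (22, 20), (26, 24), (33, 40), (4, 3)}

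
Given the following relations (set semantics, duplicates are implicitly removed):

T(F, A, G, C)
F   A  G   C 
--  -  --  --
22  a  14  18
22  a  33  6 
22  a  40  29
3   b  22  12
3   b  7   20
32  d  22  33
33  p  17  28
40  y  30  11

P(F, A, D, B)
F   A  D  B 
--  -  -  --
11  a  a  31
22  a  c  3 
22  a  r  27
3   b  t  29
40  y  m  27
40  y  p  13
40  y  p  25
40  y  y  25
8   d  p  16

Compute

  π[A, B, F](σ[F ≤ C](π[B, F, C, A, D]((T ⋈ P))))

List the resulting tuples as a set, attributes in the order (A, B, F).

{(a, 27, 22), (a, 3, 22), (b, 29, 3)}

Natural join on F, A: {(22, a, 14, 18, c, 3), (22, a, 14, 18, r, 27), (22, a, 33, 6, c, 3), (22, a, 33, 6, r, 27), (22, a, 40, 29, c, 3), (22, a, 40, 29, r, 27), (3, b, 22, 12, t, 29), (3, b, 7, 20, t, 29), (40, y, 30, 11, m, 27), (40, y, 30, 11, p, 13), (40, y, 30, 11, p, 25), (40, y, 30, 11, y, 25)}
π[B, F, C, A, D]: project onto (B, F, C, A, D) → {(13, 40, 11, y, p), (25, 40, 11, y, p), (25, 40, 11, y, y), (27, 22, 18, a, r), (27, 22, 29, a, r), (27, 22, 6, a, r), (27, 40, 11, y, m), (29, 3, 12, b, t), (29, 3, 20, b, t), (3, 22, 18, a, c), (3, 22, 29, a, c), (3, 22, 6, a, c)}
Selection F ≤ C: {(27, 22, 29, a, r), (29, 3, 12, b, t), (29, 3, 20, b, t), (3, 22, 29, a, c)}
π[A, B, F]: project onto (A, B, F) (1 duplicate(s) eliminated) → {(a, 27, 22), (a, 3, 22), (b, 29, 3)}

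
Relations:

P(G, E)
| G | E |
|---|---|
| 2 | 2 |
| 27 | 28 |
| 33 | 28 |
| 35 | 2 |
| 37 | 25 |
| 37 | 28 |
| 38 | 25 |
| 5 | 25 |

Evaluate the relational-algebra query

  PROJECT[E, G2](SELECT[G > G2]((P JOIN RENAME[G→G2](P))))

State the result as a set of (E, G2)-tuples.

{(2, 2), (25, 37), (25, 5), (28, 27), (28, 33)}

ρ[G→G2]: schema becomes (G2, E); tuples unchanged.
Natural join on E: {(2, 2, 2), (2, 2, 35), (27, 28, 27), (27, 28, 33), (27, 28, 37), (33, 28, 27), (33, 28, 33), (33, 28, 37), (35, 2, 2), (35, 2, 35), (37, 25, 37), (37, 25, 38), (37, 25, 5), (37, 28, 27), (37, 28, 33), (37, 28, 37), (38, 25, 37), (38, 25, 38), (38, 25, 5), (5, 25, 37), (5, 25, 38), (5, 25, 5)}
Apply σ_{G > G2}; surviving tuples: {(33, 28, 27), (35, 2, 2), (37, 25, 5), (37, 28, 27), (37, 28, 33), (38, 25, 37), (38, 25, 5)}
Projecting to E, G2 (2 duplicate(s) eliminated): {(2, 2), (25, 37), (25, 5), (28, 27), (28, 33)}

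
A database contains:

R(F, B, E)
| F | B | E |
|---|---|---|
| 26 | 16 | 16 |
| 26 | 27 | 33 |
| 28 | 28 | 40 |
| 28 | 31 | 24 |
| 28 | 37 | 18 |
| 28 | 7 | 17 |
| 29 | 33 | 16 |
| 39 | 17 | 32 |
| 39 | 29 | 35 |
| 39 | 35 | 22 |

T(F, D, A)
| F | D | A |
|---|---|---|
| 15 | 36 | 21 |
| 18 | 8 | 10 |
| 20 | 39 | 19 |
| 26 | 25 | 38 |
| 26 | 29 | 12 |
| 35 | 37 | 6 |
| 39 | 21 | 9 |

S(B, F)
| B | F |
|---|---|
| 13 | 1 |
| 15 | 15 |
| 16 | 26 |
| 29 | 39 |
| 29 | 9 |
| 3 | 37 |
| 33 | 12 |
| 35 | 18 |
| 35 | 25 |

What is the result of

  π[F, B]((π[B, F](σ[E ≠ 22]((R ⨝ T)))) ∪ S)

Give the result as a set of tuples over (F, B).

{(1, 13), (12, 33), (15, 15), (18, 35), (25, 35), (26, 16), (26, 27), (37, 3), (39, 17), (39, 29), (9, 29)}

Joining R and T on F yields {(26, 16, 16, 25, 38), (26, 16, 16, 29, 12), (26, 27, 33, 25, 38), (26, 27, 33, 29, 12), (39, 17, 32, 21, 9), (39, 29, 35, 21, 9), (39, 35, 22, 21, 9)}.
Filtering on E ≠ 22 leaves {(26, 16, 16, 25, 38), (26, 16, 16, 29, 12), (26, 27, 33, 25, 38), (26, 27, 33, 29, 12), (39, 17, 32, 21, 9), (39, 29, 35, 21, 9)}.
π_{B, F} gives {(16, 26), (17, 39), (27, 26), (29, 39)} (2 duplicate(s) eliminated).
Set union of the two operands is {(13, 1), (15, 15), (16, 26), (17, 39), (27, 26), (29, 39), (29, 9), (3, 37), (33, 12), (35, 18), (35, 25)}.
π_{F, B} gives {(1, 13), (12, 33), (15, 15), (18, 35), (25, 35), (26, 16), (26, 27), (37, 3), (39, 17), (39, 29), (9, 29)}.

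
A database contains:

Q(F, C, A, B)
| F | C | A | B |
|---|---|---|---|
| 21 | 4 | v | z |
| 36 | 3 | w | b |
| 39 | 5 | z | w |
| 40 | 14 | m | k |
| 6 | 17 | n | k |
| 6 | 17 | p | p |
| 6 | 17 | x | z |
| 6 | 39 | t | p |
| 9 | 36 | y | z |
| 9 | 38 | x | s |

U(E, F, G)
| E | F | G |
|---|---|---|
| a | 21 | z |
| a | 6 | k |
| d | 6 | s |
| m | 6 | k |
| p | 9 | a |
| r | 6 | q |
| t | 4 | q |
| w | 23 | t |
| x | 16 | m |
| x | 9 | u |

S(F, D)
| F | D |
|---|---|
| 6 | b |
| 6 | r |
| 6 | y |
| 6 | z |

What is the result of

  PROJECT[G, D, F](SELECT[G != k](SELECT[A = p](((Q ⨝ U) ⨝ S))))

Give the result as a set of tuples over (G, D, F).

{(q, b, 6), (q, r, 6), (q, y, 6), (q, z, 6), (s, b, 6), (s, r, 6), (s, y, 6), (s, z, 6)}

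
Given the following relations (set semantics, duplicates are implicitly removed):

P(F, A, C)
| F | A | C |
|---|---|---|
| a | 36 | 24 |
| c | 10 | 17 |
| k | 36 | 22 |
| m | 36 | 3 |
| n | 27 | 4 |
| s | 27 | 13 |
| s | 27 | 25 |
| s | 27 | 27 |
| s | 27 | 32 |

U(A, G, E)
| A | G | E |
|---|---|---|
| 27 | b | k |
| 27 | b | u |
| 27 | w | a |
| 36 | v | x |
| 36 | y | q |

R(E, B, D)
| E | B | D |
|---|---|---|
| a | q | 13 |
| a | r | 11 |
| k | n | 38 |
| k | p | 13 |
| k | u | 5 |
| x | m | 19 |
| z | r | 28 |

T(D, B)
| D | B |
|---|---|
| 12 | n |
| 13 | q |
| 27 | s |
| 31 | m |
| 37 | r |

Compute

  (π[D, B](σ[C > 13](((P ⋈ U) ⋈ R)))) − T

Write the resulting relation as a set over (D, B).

{(11, r), (13, p), (19, m), (38, n), (5, u)}

P ⋈ U (natural join on A): {(a, 36, 24, v, x), (a, 36, 24, y, q), (k, 36, 22, v, x), (k, 36, 22, y, q), (m, 36, 3, v, x), (m, 36, 3, y, q), (n, 27, 4, b, k), (n, 27, 4, b, u), (n, 27, 4, w, a), (s, 27, 13, b, k), (s, 27, 13, b, u), (s, 27, 13, w, a), (s, 27, 25, b, k), (s, 27, 25, b, u), (s, 27, 25, w, a), (s, 27, 27, b, k), (s, 27, 27, b, u), (s, 27, 27, w, a), (s, 27, 32, b, k), (s, 27, 32, b, u), (s, 27, 32, w, a)}
(P ⋈ U) ⋈ R (natural join on E): {(a, 36, 24, v, x, m, 19), (k, 36, 22, v, x, m, 19), (m, 36, 3, v, x, m, 19), (n, 27, 4, b, k, n, 38), (n, 27, 4, b, k, p, 13), (n, 27, 4, b, k, u, 5), (n, 27, 4, w, a, q, 13), (n, 27, 4, w, a, r, 11), (s, 27, 13, b, k, n, 38), (s, 27, 13, b, k, p, 13), (s, 27, 13, b, k, u, 5), (s, 27, 13, w, a, q, 13), (s, 27, 13, w, a, r, 11), (s, 27, 25, b, k, n, 38), (s, 27, 25, b, k, p, 13), (s, 27, 25, b, k, u, 5), (s, 27, 25, w, a, q, 13), (s, 27, 25, w, a, r, 11), (s, 27, 27, b, k, n, 38), (s, 27, 27, b, k, p, 13), (s, 27, 27, b, k, u, 5), (s, 27, 27, w, a, q, 13), (s, 27, 27, w, a, r, 11), (s, 27, 32, b, k, n, 38), (s, 27, 32, b, k, p, 13), (s, 27, 32, b, k, u, 5), (s, 27, 32, w, a, q, 13), (s, 27, 32, w, a, r, 11)}
σ[C > 13]: keep tuples satisfying C > 13 → {(a, 36, 24, v, x, m, 19), (k, 36, 22, v, x, m, 19), (s, 27, 25, b, k, n, 38), (s, 27, 25, b, k, p, 13), (s, 27, 25, b, k, u, 5), (s, 27, 25, w, a, q, 13), (s, 27, 25, w, a, r, 11), (s, 27, 27, b, k, n, 38), (s, 27, 27, b, k, p, 13), (s, 27, 27, b, k, u, 5), (s, 27, 27, w, a, q, 13), (s, 27, 27, w, a, r, 11), (s, 27, 32, b, k, n, 38), (s, 27, 32, b, k, p, 13), (s, 27, 32, b, k, u, 5), (s, 27, 32, w, a, q, 13), (s, 27, 32, w, a, r, 11)}
Projecting to D, B (11 duplicate(s) eliminated): {(11, r), (13, p), (13, q), (19, m), (38, n), (5, u)}
Difference: {(11, r), (13, p), (13, q), (19, m), (38, n), (5, u)} with {(12, n), (13, q), (27, s), (31, m), (37, r)} → {(11, r), (13, p), (19, m), (38, n), (5, u)}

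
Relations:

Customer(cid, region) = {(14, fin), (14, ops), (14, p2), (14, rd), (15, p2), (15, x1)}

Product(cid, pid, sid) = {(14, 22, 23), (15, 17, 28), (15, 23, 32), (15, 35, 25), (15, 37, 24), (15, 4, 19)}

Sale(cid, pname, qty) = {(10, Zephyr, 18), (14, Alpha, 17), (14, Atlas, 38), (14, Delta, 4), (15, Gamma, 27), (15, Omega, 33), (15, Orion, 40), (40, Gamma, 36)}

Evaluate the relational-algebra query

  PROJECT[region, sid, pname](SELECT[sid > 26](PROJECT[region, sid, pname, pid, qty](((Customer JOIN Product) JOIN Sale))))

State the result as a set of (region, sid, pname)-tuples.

Natural join on cid: {(14, fin, 22, 23), (14, ops, 22, 23), (14, p2, 22, 23), (14, rd, 22, 23), (15, p2, 17, 28), (15, p2, 23, 32), (15, p2, 35, 25), (15, p2, 37, 24), (15, p2, 4, 19), (15, x1, 17, 28), (15, x1, 23, 32), (15, x1, 35, 25), (15, x1, 37, 24), (15, x1, 4, 19)}
Natural join on cid: {(14, fin, 22, 23, Alpha, 17), (14, fin, 22, 23, Atlas, 38), (14, fin, 22, 23, Delta, 4), (14, ops, 22, 23, Alpha, 17), (14, ops, 22, 23, Atlas, 38), (14, ops, 22, 23, Delta, 4), (14, p2, 22, 23, Alpha, 17), (14, p2, 22, 23, Atlas, 38), (14, p2, 22, 23, Delta, 4), (14, rd, 22, 23, Alpha, 17), (14, rd, 22, 23, Atlas, 38), (14, rd, 22, 23, Delta, 4), (15, p2, 17, 28, Gamma, 27), (15, p2, 17, 28, Omega, 33), (15, p2, 17, 28, Orion, 40), (15, p2, 23, 32, Gamma, 27), (15, p2, 23, 32, Omega, 33), (15, p2, 23, 32, Orion, 40), (15, p2, 35, 25, Gamma, 27), (15, p2, 35, 25, Omega, 33), (15, p2, 35, 25, Orion, 40), (15, p2, 37, 24, Gamma, 27), (15, p2, 37, 24, Omega, 33), (15, p2, 37, 24, Orion, 40), (15, p2, 4, 19, Gamma, 27), (15, p2, 4, 19, Omega, 33), (15, p2, 4, 19, Orion, 40), (15, x1, 17, 28, Gamma, 27), (15, x1, 17, 28, Omega, 33), (15, x1, 17, 28, Orion, 40), (15, x1, 23, 32, Gamma, 27), (15, x1, 23, 32, Omega, 33), (15, x1, 23, 32, Orion, 40), (15, x1, 35, 25, Gamma, 27), (15, x1, 35, 25, Omega, 33), (15, x1, 35, 25, Orion, 40), (15, x1, 37, 24, Gamma, 27), (15, x1, 37, 24, Omega, 33), (15, x1, 37, 24, Orion, 40), (15, x1, 4, 19, Gamma, 27), (15, x1, 4, 19, Omega, 33), (15, x1, 4, 19, Orion, 40)}
Projecting to region, sid, pname, pid, qty: {(fin, 23, Alpha, 22, 17), (fin, 23, Atlas, 22, 38), (fin, 23, Delta, 22, 4), (ops, 23, Alpha, 22, 17), (ops, 23, Atlas, 22, 38), (ops, 23, Delta, 22, 4), (p2, 19, Gamma, 4, 27), (p2, 19, Omega, 4, 33), (p2, 19, Orion, 4, 40), (p2, 23, Alpha, 22, 17), (p2, 23, Atlas, 22, 38), (p2, 23, Delta, 22, 4), (p2, 24, Gamma, 37, 27), (p2, 24, Omega, 37, 33), (p2, 24, Orion, 37, 40), (p2, 25, Gamma, 35, 27), (p2, 25, Omega, 35, 33), (p2, 25, Orion, 35, 40), (p2, 28, Gamma, 17, 27), (p2, 28, Omega, 17, 33), (p2, 28, Orion, 17, 40), (p2, 32, Gamma, 23, 27), (p2, 32, Omega, 23, 33), (p2, 32, Orion, 23, 40), (rd, 23, Alpha, 22, 17), (rd, 23, Atlas, 22, 38), (rd, 23, Delta, 22, 4), (x1, 19, Gamma, 4, 27), (x1, 19, Omega, 4, 33), (x1, 19, Orion, 4, 40), (x1, 24, Gamma, 37, 27), (x1, 24, Omega, 37, 33), (x1, 24, Orion, 37, 40), (x1, 25, Gamma, 35, 27), (x1, 25, Omega, 35, 33), (x1, 25, Orion, 35, 40), (x1, 28, Gamma, 17, 27), (x1, 28, Omega, 17, 33), (x1, 28, Orion, 17, 40), (x1, 32, Gamma, 23, 27), (x1, 32, Omega, 23, 33), (x1, 32, Orion, 23, 40)}
Selection sid > 26: {(p2, 28, Gamma, 17, 27), (p2, 28, Omega, 17, 33), (p2, 28, Orion, 17, 40), (p2, 32, Gamma, 23, 27), (p2, 32, Omega, 23, 33), (p2, 32, Orion, 23, 40), (x1, 28, Gamma, 17, 27), (x1, 28, Omega, 17, 33), (x1, 28, Orion, 17, 40), (x1, 32, Gamma, 23, 27), (x1, 32, Omega, 23, 33), (x1, 32, Orion, 23, 40)}
Projecting to region, sid, pname: {(p2, 28, Gamma), (p2, 28, Omega), (p2, 28, Orion), (p2, 32, Gamma), (p2, 32, Omega), (p2, 32, Orion), (x1, 28, Gamma), (x1, 28, Omega), (x1, 28, Orion), (x1, 32, Gamma), (x1, 32, Omega), (x1, 32, Orion)}

{(p2, 28, Gamma), (p2, 28, Omega), (p2, 28, Orion), (p2, 32, Gamma), (p2, 32, Omega), (p2, 32, Orion), (x1, 28, Gamma), (x1, 28, Omega), (x1, 28, Orion), (x1, 32, Gamma), (x1, 32, Omega), (x1, 32, Orion)}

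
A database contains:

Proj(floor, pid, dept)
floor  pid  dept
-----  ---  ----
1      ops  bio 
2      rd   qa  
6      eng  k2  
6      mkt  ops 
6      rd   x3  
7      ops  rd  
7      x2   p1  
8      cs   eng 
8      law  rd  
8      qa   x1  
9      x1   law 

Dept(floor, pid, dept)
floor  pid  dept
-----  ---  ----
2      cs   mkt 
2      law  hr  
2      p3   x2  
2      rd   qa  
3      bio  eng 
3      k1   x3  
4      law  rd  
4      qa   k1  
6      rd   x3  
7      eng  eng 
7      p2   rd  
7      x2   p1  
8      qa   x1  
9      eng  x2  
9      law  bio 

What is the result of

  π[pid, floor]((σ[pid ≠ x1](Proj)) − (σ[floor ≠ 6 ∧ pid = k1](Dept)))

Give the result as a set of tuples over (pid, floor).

{(cs, 8), (eng, 6), (law, 8), (mkt, 6), (ops, 1), (ops, 7), (qa, 8), (rd, 2), (rd, 6), (x2, 7)}

σ[pid ≠ x1]: keep tuples satisfying pid ≠ x1 → {(1, ops, bio), (2, rd, qa), (6, eng, k2), (6, mkt, ops), (6, rd, x3), (7, ops, rd), (7, x2, p1), (8, cs, eng), (8, law, rd), (8, qa, x1)}
σ[floor ≠ 6 ∧ pid = k1]: keep tuples satisfying floor ≠ 6 ∧ pid = k1 → {(3, k1, x3)}
Taking the difference: {(1, ops, bio), (2, rd, qa), (6, eng, k2), (6, mkt, ops), (6, rd, x3), (7, ops, rd), (7, x2, p1), (8, cs, eng), (8, law, rd), (8, qa, x1)}
Projecting to pid, floor: {(cs, 8), (eng, 6), (law, 8), (mkt, 6), (ops, 1), (ops, 7), (qa, 8), (rd, 2), (rd, 6), (x2, 7)}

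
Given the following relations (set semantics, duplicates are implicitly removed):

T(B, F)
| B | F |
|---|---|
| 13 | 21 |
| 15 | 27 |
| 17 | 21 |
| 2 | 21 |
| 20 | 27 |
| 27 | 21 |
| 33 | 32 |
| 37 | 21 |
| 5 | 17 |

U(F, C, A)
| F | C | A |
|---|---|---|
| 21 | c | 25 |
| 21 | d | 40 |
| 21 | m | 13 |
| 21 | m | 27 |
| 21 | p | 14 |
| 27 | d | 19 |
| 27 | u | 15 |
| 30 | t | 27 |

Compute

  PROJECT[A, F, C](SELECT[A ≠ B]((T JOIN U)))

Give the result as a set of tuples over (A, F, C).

{(13, 21, m), (14, 21, p), (15, 27, u), (19, 27, d), (25, 21, c), (27, 21, m), (40, 21, d)}

Joining T and U on F yields {(13, 21, c, 25), (13, 21, d, 40), (13, 21, m, 13), (13, 21, m, 27), (13, 21, p, 14), (15, 27, d, 19), (15, 27, u, 15), (17, 21, c, 25), (17, 21, d, 40), (17, 21, m, 13), (17, 21, m, 27), (17, 21, p, 14), (2, 21, c, 25), (2, 21, d, 40), (2, 21, m, 13), (2, 21, m, 27), (2, 21, p, 14), (20, 27, d, 19), (20, 27, u, 15), (27, 21, c, 25), (27, 21, d, 40), (27, 21, m, 13), (27, 21, m, 27), (27, 21, p, 14), (37, 21, c, 25), (37, 21, d, 40), (37, 21, m, 13), (37, 21, m, 27), (37, 21, p, 14)}.
σ[A ≠ B]: keep tuples satisfying A ≠ B → {(13, 21, c, 25), (13, 21, d, 40), (13, 21, m, 27), (13, 21, p, 14), (15, 27, d, 19), (17, 21, c, 25), (17, 21, d, 40), (17, 21, m, 13), (17, 21, m, 27), (17, 21, p, 14), (2, 21, c, 25), (2, 21, d, 40), (2, 21, m, 13), (2, 21, m, 27), (2, 21, p, 14), (20, 27, d, 19), (20, 27, u, 15), (27, 21, c, 25), (27, 21, d, 40), (27, 21, m, 13), (27, 21, p, 14), (37, 21, c, 25), (37, 21, d, 40), (37, 21, m, 13), (37, 21, m, 27), (37, 21, p, 14)}
π[A, F, C]: project onto (A, F, C) (19 duplicate(s) eliminated) → {(13, 21, m), (14, 21, p), (15, 27, u), (19, 27, d), (25, 21, c), (27, 21, m), (40, 21, d)}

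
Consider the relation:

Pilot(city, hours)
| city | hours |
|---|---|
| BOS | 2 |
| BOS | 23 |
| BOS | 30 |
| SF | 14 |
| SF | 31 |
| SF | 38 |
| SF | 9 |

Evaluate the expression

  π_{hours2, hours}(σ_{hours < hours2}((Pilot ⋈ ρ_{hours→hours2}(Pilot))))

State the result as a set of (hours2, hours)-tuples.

ρ[hours→hours2]: schema becomes (city, hours2); tuples unchanged.
Pilot ⋈ ρ_{hours→hours2}(Pilot) (natural join on city): {(BOS, 2, 2), (BOS, 2, 23), (BOS, 2, 30), (BOS, 23, 2), (BOS, 23, 23), (BOS, 23, 30), (BOS, 30, 2), (BOS, 30, 23), (BOS, 30, 30), (SF, 14, 14), (SF, 14, 31), (SF, 14, 38), (SF, 14, 9), (SF, 31, 14), (SF, 31, 31), (SF, 31, 38), (SF, 31, 9), (SF, 38, 14), (SF, 38, 31), (SF, 38, 38), (SF, 38, 9), (SF, 9, 14), (SF, 9, 31), (SF, 9, 38), (SF, 9, 9)}
σ[hours < hours2]: keep tuples satisfying hours < hours2 → {(BOS, 2, 23), (BOS, 2, 30), (BOS, 23, 30), (SF, 14, 31), (SF, 14, 38), (SF, 31, 38), (SF, 9, 14), (SF, 9, 31), (SF, 9, 38)}
π[hours2, hours]: project onto (hours2, hours) → {(14, 9), (23, 2), (30, 2), (30, 23), (31, 14), (31, 9), (38, 14), (38, 31), (38, 9)}

{(14, 9), (23, 2), (30, 2), (30, 23), (31, 14), (31, 9), (38, 14), (38, 31), (38, 9)}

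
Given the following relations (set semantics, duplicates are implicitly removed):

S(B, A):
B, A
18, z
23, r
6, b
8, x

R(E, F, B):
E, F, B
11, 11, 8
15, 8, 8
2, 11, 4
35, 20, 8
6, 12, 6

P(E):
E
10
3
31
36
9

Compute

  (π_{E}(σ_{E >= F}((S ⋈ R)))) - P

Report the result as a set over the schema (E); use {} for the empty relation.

Joining S and R on B yields {(6, b, 6, 12), (8, x, 11, 11), (8, x, 15, 8), (8, x, 35, 20)}.
Selection E >= F: {(8, x, 11, 11), (8, x, 15, 8), (8, x, 35, 20)}
π[E]: project onto (E) → {11, 15, 35}
Taking the difference: {11, 15, 35}

{11, 15, 35}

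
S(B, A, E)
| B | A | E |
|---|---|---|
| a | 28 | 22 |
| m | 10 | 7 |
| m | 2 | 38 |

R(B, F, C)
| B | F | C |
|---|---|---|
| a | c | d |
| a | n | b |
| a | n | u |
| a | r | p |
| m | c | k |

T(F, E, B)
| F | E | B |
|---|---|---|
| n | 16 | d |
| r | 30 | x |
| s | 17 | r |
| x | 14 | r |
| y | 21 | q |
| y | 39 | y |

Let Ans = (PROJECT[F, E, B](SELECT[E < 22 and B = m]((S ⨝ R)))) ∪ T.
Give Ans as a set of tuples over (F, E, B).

{(c, 7, m), (n, 16, d), (r, 30, x), (s, 17, r), (x, 14, r), (y, 21, q), (y, 39, y)}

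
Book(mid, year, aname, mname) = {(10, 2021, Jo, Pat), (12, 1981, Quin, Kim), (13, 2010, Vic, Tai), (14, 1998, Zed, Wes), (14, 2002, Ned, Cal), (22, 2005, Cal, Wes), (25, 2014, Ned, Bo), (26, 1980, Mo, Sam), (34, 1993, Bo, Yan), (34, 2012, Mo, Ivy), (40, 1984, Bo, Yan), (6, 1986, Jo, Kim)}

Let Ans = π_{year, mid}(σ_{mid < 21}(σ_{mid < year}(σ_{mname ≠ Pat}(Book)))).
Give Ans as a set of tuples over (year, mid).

{(1981, 12), (1986, 6), (1998, 14), (2002, 14), (2010, 13)}

Filtering on mname ≠ Pat leaves {(12, 1981, Quin, Kim), (13, 2010, Vic, Tai), (14, 1998, Zed, Wes), (14, 2002, Ned, Cal), (22, 2005, Cal, Wes), (25, 2014, Ned, Bo), (26, 1980, Mo, Sam), (34, 1993, Bo, Yan), (34, 2012, Mo, Ivy), (40, 1984, Bo, Yan), (6, 1986, Jo, Kim)}.
Filtering on mid < year leaves {(12, 1981, Quin, Kim), (13, 2010, Vic, Tai), (14, 1998, Zed, Wes), (14, 2002, Ned, Cal), (22, 2005, Cal, Wes), (25, 2014, Ned, Bo), (26, 1980, Mo, Sam), (34, 1993, Bo, Yan), (34, 2012, Mo, Ivy), (40, 1984, Bo, Yan), (6, 1986, Jo, Kim)}.
Filtering on mid < 21 leaves {(12, 1981, Quin, Kim), (13, 2010, Vic, Tai), (14, 1998, Zed, Wes), (14, 2002, Ned, Cal), (6, 1986, Jo, Kim)}.
π_{year, mid} gives {(1981, 12), (1986, 6), (1998, 14), (2002, 14), (2010, 13)}.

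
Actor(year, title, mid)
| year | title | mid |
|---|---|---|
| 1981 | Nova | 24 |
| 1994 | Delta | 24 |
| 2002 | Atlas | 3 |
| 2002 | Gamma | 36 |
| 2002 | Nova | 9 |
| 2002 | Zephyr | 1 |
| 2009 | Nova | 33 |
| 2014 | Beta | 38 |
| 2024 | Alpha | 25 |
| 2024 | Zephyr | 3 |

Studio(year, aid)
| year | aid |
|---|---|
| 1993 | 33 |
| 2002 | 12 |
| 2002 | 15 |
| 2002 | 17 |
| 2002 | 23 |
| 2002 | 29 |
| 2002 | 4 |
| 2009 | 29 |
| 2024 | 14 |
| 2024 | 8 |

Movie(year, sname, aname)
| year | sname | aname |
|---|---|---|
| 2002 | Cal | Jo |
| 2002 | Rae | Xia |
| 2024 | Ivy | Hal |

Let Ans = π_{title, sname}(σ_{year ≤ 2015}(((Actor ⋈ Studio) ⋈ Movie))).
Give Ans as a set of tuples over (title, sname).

Joining Actor and Studio on year yields {(2002, Atlas, 3, 12), (2002, Atlas, 3, 15), (2002, Atlas, 3, 17), (2002, Atlas, 3, 23), (2002, Atlas, 3, 29), (2002, Atlas, 3, 4), (2002, Gamma, 36, 12), (2002, Gamma, 36, 15), (2002, Gamma, 36, 17), (2002, Gamma, 36, 23), (2002, Gamma, 36, 29), (2002, Gamma, 36, 4), (2002, Nova, 9, 12), (2002, Nova, 9, 15), (2002, Nova, 9, 17), (2002, Nova, 9, 23), (2002, Nova, 9, 29), (2002, Nova, 9, 4), (2002, Zephyr, 1, 12), (2002, Zephyr, 1, 15), (2002, Zephyr, 1, 17), (2002, Zephyr, 1, 23), (2002, Zephyr, 1, 29), (2002, Zephyr, 1, 4), (2009, Nova, 33, 29), (2024, Alpha, 25, 14), (2024, Alpha, 25, 8), (2024, Zephyr, 3, 14), (2024, Zephyr, 3, 8)}.
Joining (Actor ⋈ Studio) and Movie on year yields {(2002, Atlas, 3, 12, Cal, Jo), (2002, Atlas, 3, 12, Rae, Xia), (2002, Atlas, 3, 15, Cal, Jo), (2002, Atlas, 3, 15, Rae, Xia), (2002, Atlas, 3, 17, Cal, Jo), (2002, Atlas, 3, 17, Rae, Xia), (2002, Atlas, 3, 23, Cal, Jo), (2002, Atlas, 3, 23, Rae, Xia), (2002, Atlas, 3, 29, Cal, Jo), (2002, Atlas, 3, 29, Rae, Xia), (2002, Atlas, 3, 4, Cal, Jo), (2002, Atlas, 3, 4, Rae, Xia), (2002, Gamma, 36, 12, Cal, Jo), (2002, Gamma, 36, 12, Rae, Xia), (2002, Gamma, 36, 15, Cal, Jo), (2002, Gamma, 36, 15, Rae, Xia), (2002, Gamma, 36, 17, Cal, Jo), (2002, Gamma, 36, 17, Rae, Xia), (2002, Gamma, 36, 23, Cal, Jo), (2002, Gamma, 36, 23, Rae, Xia), (2002, Gamma, 36, 29, Cal, Jo), (2002, Gamma, 36, 29, Rae, Xia), (2002, Gamma, 36, 4, Cal, Jo), (2002, Gamma, 36, 4, Rae, Xia), (2002, Nova, 9, 12, Cal, Jo), (2002, Nova, 9, 12, Rae, Xia), (2002, Nova, 9, 15, Cal, Jo), (2002, Nova, 9, 15, Rae, Xia), (2002, Nova, 9, 17, Cal, Jo), (2002, Nova, 9, 17, Rae, Xia), (2002, Nova, 9, 23, Cal, Jo), (2002, Nova, 9, 23, Rae, Xia), (2002, Nova, 9, 29, Cal, Jo), (2002, Nova, 9, 29, Rae, Xia), (2002, Nova, 9, 4, Cal, Jo), (2002, Nova, 9, 4, Rae, Xia), (2002, Zephyr, 1, 12, Cal, Jo), (2002, Zephyr, 1, 12, Rae, Xia), (2002, Zephyr, 1, 15, Cal, Jo), (2002, Zephyr, 1, 15, Rae, Xia), (2002, Zephyr, 1, 17, Cal, Jo), (2002, Zephyr, 1, 17, Rae, Xia), (2002, Zephyr, 1, 23, Cal, Jo), (2002, Zephyr, 1, 23, Rae, Xia), (2002, Zephyr, 1, 29, Cal, Jo), (2002, Zephyr, 1, 29, Rae, Xia), (2002, Zephyr, 1, 4, Cal, Jo), (2002, Zephyr, 1, 4, Rae, Xia), (2024, Alpha, 25, 14, Ivy, Hal), (2024, Alpha, 25, 8, Ivy, Hal), (2024, Zephyr, 3, 14, Ivy, Hal), (2024, Zephyr, 3, 8, Ivy, Hal)}.
Apply σ_{year ≤ 2015}; surviving tuples: {(2002, Atlas, 3, 12, Cal, Jo), (2002, Atlas, 3, 12, Rae, Xia), (2002, Atlas, 3, 15, Cal, Jo), (2002, Atlas, 3, 15, Rae, Xia), (2002, Atlas, 3, 17, Cal, Jo), (2002, Atlas, 3, 17, Rae, Xia), (2002, Atlas, 3, 23, Cal, Jo), (2002, Atlas, 3, 23, Rae, Xia), (2002, Atlas, 3, 29, Cal, Jo), (2002, Atlas, 3, 29, Rae, Xia), (2002, Atlas, 3, 4, Cal, Jo), (2002, Atlas, 3, 4, Rae, Xia), (2002, Gamma, 36, 12, Cal, Jo), (2002, Gamma, 36, 12, Rae, Xia), (2002, Gamma, 36, 15, Cal, Jo), (2002, Gamma, 36, 15, Rae, Xia), (2002, Gamma, 36, 17, Cal, Jo), (2002, Gamma, 36, 17, Rae, Xia), (2002, Gamma, 36, 23, Cal, Jo), (2002, Gamma, 36, 23, Rae, Xia), (2002, Gamma, 36, 29, Cal, Jo), (2002, Gamma, 36, 29, Rae, Xia), (2002, Gamma, 36, 4, Cal, Jo), (2002, Gamma, 36, 4, Rae, Xia), (2002, Nova, 9, 12, Cal, Jo), (2002, Nova, 9, 12, Rae, Xia), (2002, Nova, 9, 15, Cal, Jo), (2002, Nova, 9, 15, Rae, Xia), (2002, Nova, 9, 17, Cal, Jo), (2002, Nova, 9, 17, Rae, Xia), (2002, Nova, 9, 23, Cal, Jo), (2002, Nova, 9, 23, Rae, Xia), (2002, Nova, 9, 29, Cal, Jo), (2002, Nova, 9, 29, Rae, Xia), (2002, Nova, 9, 4, Cal, Jo), (2002, Nova, 9, 4, Rae, Xia), (2002, Zephyr, 1, 12, Cal, Jo), (2002, Zephyr, 1, 12, Rae, Xia), (2002, Zephyr, 1, 15, Cal, Jo), (2002, Zephyr, 1, 15, Rae, Xia), (2002, Zephyr, 1, 17, Cal, Jo), (2002, Zephyr, 1, 17, Rae, Xia), (2002, Zephyr, 1, 23, Cal, Jo), (2002, Zephyr, 1, 23, Rae, Xia), (2002, Zephyr, 1, 29, Cal, Jo), (2002, Zephyr, 1, 29, Rae, Xia), (2002, Zephyr, 1, 4, Cal, Jo), (2002, Zephyr, 1, 4, Rae, Xia)}
π_{title, sname} gives {(Atlas, Cal), (Atlas, Rae), (Gamma, Cal), (Gamma, Rae), (Nova, Cal), (Nova, Rae), (Zephyr, Cal), (Zephyr, Rae)} (40 duplicate(s) eliminated).

{(Atlas, Cal), (Atlas, Rae), (Gamma, Cal), (Gamma, Rae), (Nova, Cal), (Nova, Rae), (Zephyr, Cal), (Zephyr, Rae)}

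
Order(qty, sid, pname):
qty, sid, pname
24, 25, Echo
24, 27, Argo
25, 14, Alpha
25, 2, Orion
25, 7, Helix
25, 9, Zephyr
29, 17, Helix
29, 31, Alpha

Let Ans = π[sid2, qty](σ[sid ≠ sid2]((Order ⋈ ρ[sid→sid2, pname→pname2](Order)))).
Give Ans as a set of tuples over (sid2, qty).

{(14, 25), (17, 29), (2, 25), (25, 24), (27, 24), (31, 29), (7, 25), (9, 25)}

ρ[sid→sid2, pname→pname2]: schema becomes (qty, sid2, pname2); tuples unchanged.
Joining Order and ρ[sid→sid2, pname→pname2](Order) on qty yields {(24, 25, Echo, 25, Echo), (24, 25, Echo, 27, Argo), (24, 27, Argo, 25, Echo), (24, 27, Argo, 27, Argo), (25, 14, Alpha, 14, Alpha), (25, 14, Alpha, 2, Orion), (25, 14, Alpha, 7, Helix), (25, 14, Alpha, 9, Zephyr), (25, 2, Orion, 14, Alpha), (25, 2, Orion, 2, Orion), (25, 2, Orion, 7, Helix), (25, 2, Orion, 9, Zephyr), (25, 7, Helix, 14, Alpha), (25, 7, Helix, 2, Orion), (25, 7, Helix, 7, Helix), (25, 7, Helix, 9, Zephyr), (25, 9, Zephyr, 14, Alpha), (25, 9, Zephyr, 2, Orion), (25, 9, Zephyr, 7, Helix), (25, 9, Zephyr, 9, Zephyr), (29, 17, Helix, 17, Helix), (29, 17, Helix, 31, Alpha), (29, 31, Alpha, 17, Helix), (29, 31, Alpha, 31, Alpha)}.
Filtering on sid ≠ sid2 leaves {(24, 25, Echo, 27, Argo), (24, 27, Argo, 25, Echo), (25, 14, Alpha, 2, Orion), (25, 14, Alpha, 7, Helix), (25, 14, Alpha, 9, Zephyr), (25, 2, Orion, 14, Alpha), (25, 2, Orion, 7, Helix), (25, 2, Orion, 9, Zephyr), (25, 7, Helix, 14, Alpha), (25, 7, Helix, 2, Orion), (25, 7, Helix, 9, Zephyr), (25, 9, Zephyr, 14, Alpha), (25, 9, Zephyr, 2, Orion), (25, 9, Zephyr, 7, Helix), (29, 17, Helix, 31, Alpha), (29, 31, Alpha, 17, Helix)}.
π_{sid2, qty} gives {(14, 25), (17, 29), (2, 25), (25, 24), (27, 24), (31, 29), (7, 25), (9, 25)} (8 duplicate(s) eliminated).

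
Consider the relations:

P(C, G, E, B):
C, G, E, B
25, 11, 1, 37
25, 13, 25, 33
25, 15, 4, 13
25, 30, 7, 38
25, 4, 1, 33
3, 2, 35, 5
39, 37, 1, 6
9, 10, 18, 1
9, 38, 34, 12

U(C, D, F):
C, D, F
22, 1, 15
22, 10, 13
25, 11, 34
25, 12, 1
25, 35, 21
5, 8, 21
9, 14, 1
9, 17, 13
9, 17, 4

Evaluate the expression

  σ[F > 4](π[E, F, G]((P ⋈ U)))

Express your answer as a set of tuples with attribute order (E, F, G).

Natural join on C: {(25, 11, 1, 37, 11, 34), (25, 11, 1, 37, 12, 1), (25, 11, 1, 37, 35, 21), (25, 13, 25, 33, 11, 34), (25, 13, 25, 33, 12, 1), (25, 13, 25, 33, 35, 21), (25, 15, 4, 13, 11, 34), (25, 15, 4, 13, 12, 1), (25, 15, 4, 13, 35, 21), (25, 30, 7, 38, 11, 34), (25, 30, 7, 38, 12, 1), (25, 30, 7, 38, 35, 21), (25, 4, 1, 33, 11, 34), (25, 4, 1, 33, 12, 1), (25, 4, 1, 33, 35, 21), (9, 10, 18, 1, 14, 1), (9, 10, 18, 1, 17, 13), (9, 10, 18, 1, 17, 4), (9, 38, 34, 12, 14, 1), (9, 38, 34, 12, 17, 13), (9, 38, 34, 12, 17, 4)}
Keep only column(s) E, F, G: {(1, 1, 11), (1, 1, 4), (1, 21, 11), (1, 21, 4), (1, 34, 11), (1, 34, 4), (18, 1, 10), (18, 13, 10), (18, 4, 10), (25, 1, 13), (25, 21, 13), (25, 34, 13), (34, 1, 38), (34, 13, 38), (34, 4, 38), (4, 1, 15), (4, 21, 15), (4, 34, 15), (7, 1, 30), (7, 21, 30), (7, 34, 30)}
Apply σ_{F > 4}; surviving tuples: {(1, 21, 11), (1, 21, 4), (1, 34, 11), (1, 34, 4), (18, 13, 10), (25, 21, 13), (25, 34, 13), (34, 13, 38), (4, 21, 15), (4, 34, 15), (7, 21, 30), (7, 34, 30)}

{(1, 21, 11), (1, 21, 4), (1, 34, 11), (1, 34, 4), (18, 13, 10), (25, 21, 13), (25, 34, 13), (34, 13, 38), (4, 21, 15), (4, 34, 15), (7, 21, 30), (7, 34, 30)}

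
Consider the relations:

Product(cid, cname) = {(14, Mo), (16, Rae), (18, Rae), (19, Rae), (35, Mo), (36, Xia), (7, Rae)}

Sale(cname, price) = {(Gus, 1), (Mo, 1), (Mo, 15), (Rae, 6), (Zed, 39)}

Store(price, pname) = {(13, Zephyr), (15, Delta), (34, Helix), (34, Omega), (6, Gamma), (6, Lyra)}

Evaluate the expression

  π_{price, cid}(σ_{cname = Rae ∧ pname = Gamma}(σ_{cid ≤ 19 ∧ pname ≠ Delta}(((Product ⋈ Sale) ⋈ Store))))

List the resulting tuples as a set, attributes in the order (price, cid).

Joining Product and Sale on cname yields {(14, Mo, 1), (14, Mo, 15), (16, Rae, 6), (18, Rae, 6), (19, Rae, 6), (35, Mo, 1), (35, Mo, 15), (7, Rae, 6)}.
Joining (Product ⋈ Sale) and Store on price yields {(14, Mo, 15, Delta), (16, Rae, 6, Gamma), (16, Rae, 6, Lyra), (18, Rae, 6, Gamma), (18, Rae, 6, Lyra), (19, Rae, 6, Gamma), (19, Rae, 6, Lyra), (35, Mo, 15, Delta), (7, Rae, 6, Gamma), (7, Rae, 6, Lyra)}.
Filtering on cid ≤ 19 ∧ pname ≠ Delta leaves {(16, Rae, 6, Gamma), (16, Rae, 6, Lyra), (18, Rae, 6, Gamma), (18, Rae, 6, Lyra), (19, Rae, 6, Gamma), (19, Rae, 6, Lyra), (7, Rae, 6, Gamma), (7, Rae, 6, Lyra)}.
Filtering on cname = Rae ∧ pname = Gamma leaves {(16, Rae, 6, Gamma), (18, Rae, 6, Gamma), (19, Rae, 6, Gamma), (7, Rae, 6, Gamma)}.
Keep only column(s) price, cid: {(6, 16), (6, 18), (6, 19), (6, 7)}

{(6, 16), (6, 18), (6, 19), (6, 7)}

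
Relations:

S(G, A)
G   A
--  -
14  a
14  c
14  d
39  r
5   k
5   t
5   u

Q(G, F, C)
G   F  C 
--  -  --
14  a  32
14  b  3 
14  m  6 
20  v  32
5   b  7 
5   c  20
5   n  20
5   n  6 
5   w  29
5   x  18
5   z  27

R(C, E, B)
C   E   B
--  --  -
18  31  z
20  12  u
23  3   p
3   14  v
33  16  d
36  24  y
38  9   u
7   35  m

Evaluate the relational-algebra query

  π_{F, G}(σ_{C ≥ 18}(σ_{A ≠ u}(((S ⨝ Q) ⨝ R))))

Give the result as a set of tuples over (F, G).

{(c, 5), (n, 5), (x, 5)}

S ⋈ Q (natural join on G): {(14, a, a, 32), (14, a, b, 3), (14, a, m, 6), (14, c, a, 32), (14, c, b, 3), (14, c, m, 6), (14, d, a, 32), (14, d, b, 3), (14, d, m, 6), (5, k, b, 7), (5, k, c, 20), (5, k, n, 20), (5, k, n, 6), (5, k, w, 29), (5, k, x, 18), (5, k, z, 27), (5, t, b, 7), (5, t, c, 20), (5, t, n, 20), (5, t, n, 6), (5, t, w, 29), (5, t, x, 18), (5, t, z, 27), (5, u, b, 7), (5, u, c, 20), (5, u, n, 20), (5, u, n, 6), (5, u, w, 29), (5, u, x, 18), (5, u, z, 27)}
(S ⨝ Q) ⋈ R (natural join on C): {(14, a, b, 3, 14, v), (14, c, b, 3, 14, v), (14, d, b, 3, 14, v), (5, k, b, 7, 35, m), (5, k, c, 20, 12, u), (5, k, n, 20, 12, u), (5, k, x, 18, 31, z), (5, t, b, 7, 35, m), (5, t, c, 20, 12, u), (5, t, n, 20, 12, u), (5, t, x, 18, 31, z), (5, u, b, 7, 35, m), (5, u, c, 20, 12, u), (5, u, n, 20, 12, u), (5, u, x, 18, 31, z)}
Apply σ_{A ≠ u}; surviving tuples: {(14, a, b, 3, 14, v), (14, c, b, 3, 14, v), (14, d, b, 3, 14, v), (5, k, b, 7, 35, m), (5, k, c, 20, 12, u), (5, k, n, 20, 12, u), (5, k, x, 18, 31, z), (5, t, b, 7, 35, m), (5, t, c, 20, 12, u), (5, t, n, 20, 12, u), (5, t, x, 18, 31, z)}
Apply σ_{C ≥ 18}; surviving tuples: {(5, k, c, 20, 12, u), (5, k, n, 20, 12, u), (5, k, x, 18, 31, z), (5, t, c, 20, 12, u), (5, t, n, 20, 12, u), (5, t, x, 18, 31, z)}
π_{F, G} gives {(c, 5), (n, 5), (x, 5)} (3 duplicate(s) eliminated).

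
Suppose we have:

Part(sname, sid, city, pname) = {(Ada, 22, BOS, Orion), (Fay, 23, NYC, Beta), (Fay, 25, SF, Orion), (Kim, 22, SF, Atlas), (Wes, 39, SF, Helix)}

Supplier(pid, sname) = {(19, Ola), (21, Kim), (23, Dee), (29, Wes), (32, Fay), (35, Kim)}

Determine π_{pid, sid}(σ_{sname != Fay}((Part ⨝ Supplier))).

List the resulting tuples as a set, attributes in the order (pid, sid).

{(21, 22), (29, 39), (35, 22)}

Natural join on sname: {(Fay, 23, NYC, Beta, 32), (Fay, 25, SF, Orion, 32), (Kim, 22, SF, Atlas, 21), (Kim, 22, SF, Atlas, 35), (Wes, 39, SF, Helix, 29)}
Filtering on sname != Fay leaves {(Kim, 22, SF, Atlas, 21), (Kim, 22, SF, Atlas, 35), (Wes, 39, SF, Helix, 29)}.
π_{pid, sid} gives {(21, 22), (29, 39), (35, 22)}.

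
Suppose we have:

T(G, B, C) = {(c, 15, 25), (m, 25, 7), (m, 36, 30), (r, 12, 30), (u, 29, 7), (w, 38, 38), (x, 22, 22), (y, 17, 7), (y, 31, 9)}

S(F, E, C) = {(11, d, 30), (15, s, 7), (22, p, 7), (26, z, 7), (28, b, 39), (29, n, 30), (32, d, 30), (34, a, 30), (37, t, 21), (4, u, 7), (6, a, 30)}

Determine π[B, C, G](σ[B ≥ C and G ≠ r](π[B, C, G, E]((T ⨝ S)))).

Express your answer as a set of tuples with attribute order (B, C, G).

Joining T and S on C yields {(m, 25, 7, 15, s), (m, 25, 7, 22, p), (m, 25, 7, 26, z), (m, 25, 7, 4, u), (m, 36, 30, 11, d), (m, 36, 30, 29, n), (m, 36, 30, 32, d), (m, 36, 30, 34, a), (m, 36, 30, 6, a), (r, 12, 30, 11, d), (r, 12, 30, 29, n), (r, 12, 30, 32, d), (r, 12, 30, 34, a), (r, 12, 30, 6, a), (u, 29, 7, 15, s), (u, 29, 7, 22, p), (u, 29, 7, 26, z), (u, 29, 7, 4, u), (y, 17, 7, 15, s), (y, 17, 7, 22, p), (y, 17, 7, 26, z), (y, 17, 7, 4, u)}.
π_{B, C, G, E} gives {(12, 30, r, a), (12, 30, r, d), (12, 30, r, n), (17, 7, y, p), (17, 7, y, s), (17, 7, y, u), (17, 7, y, z), (25, 7, m, p), (25, 7, m, s), (25, 7, m, u), (25, 7, m, z), (29, 7, u, p), (29, 7, u, s), (29, 7, u, u), (29, 7, u, z), (36, 30, m, a), (36, 30, m, d), (36, 30, m, n)} (4 duplicate(s) eliminated).
Selection B ≥ C and G ≠ r: {(17, 7, y, p), (17, 7, y, s), (17, 7, y, u), (17, 7, y, z), (25, 7, m, p), (25, 7, m, s), (25, 7, m, u), (25, 7, m, z), (29, 7, u, p), (29, 7, u, s), (29, 7, u, u), (29, 7, u, z), (36, 30, m, a), (36, 30, m, d), (36, 30, m, n)}
π_{B, C, G} gives {(17, 7, y), (25, 7, m), (29, 7, u), (36, 30, m)} (11 duplicate(s) eliminated).

{(17, 7, y), (25, 7, m), (29, 7, u), (36, 30, m)}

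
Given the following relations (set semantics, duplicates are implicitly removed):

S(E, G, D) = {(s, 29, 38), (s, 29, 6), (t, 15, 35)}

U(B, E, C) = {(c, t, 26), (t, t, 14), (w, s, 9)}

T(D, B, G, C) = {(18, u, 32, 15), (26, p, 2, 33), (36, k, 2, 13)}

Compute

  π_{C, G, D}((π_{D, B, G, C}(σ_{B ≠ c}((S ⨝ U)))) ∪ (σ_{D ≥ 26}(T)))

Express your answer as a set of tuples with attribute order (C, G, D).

S ⋈ U (natural join on E): {(s, 29, 38, w, 9), (s, 29, 6, w, 9), (t, 15, 35, c, 26), (t, 15, 35, t, 14)}
σ[B ≠ c]: keep tuples satisfying B ≠ c → {(s, 29, 38, w, 9), (s, 29, 6, w, 9), (t, 15, 35, t, 14)}
π[D, B, G, C]: project onto (D, B, G, C) → {(35, t, 15, 14), (38, w, 29, 9), (6, w, 29, 9)}
σ[D ≥ 26]: keep tuples satisfying D ≥ 26 → {(26, p, 2, 33), (36, k, 2, 13)}
Union: {(35, t, 15, 14), (38, w, 29, 9), (6, w, 29, 9)} with {(26, p, 2, 33), (36, k, 2, 13)} → {(26, p, 2, 33), (35, t, 15, 14), (36, k, 2, 13), (38, w, 29, 9), (6, w, 29, 9)}
π[C, G, D]: project onto (C, G, D) → {(13, 2, 36), (14, 15, 35), (33, 2, 26), (9, 29, 38), (9, 29, 6)}

{(13, 2, 36), (14, 15, 35), (33, 2, 26), (9, 29, 38), (9, 29, 6)}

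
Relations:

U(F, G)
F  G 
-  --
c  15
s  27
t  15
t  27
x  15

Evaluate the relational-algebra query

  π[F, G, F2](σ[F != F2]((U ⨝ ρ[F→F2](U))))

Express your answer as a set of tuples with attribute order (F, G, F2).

ρ[F→F2]: schema becomes (F2, G); tuples unchanged.
Joining U and ρ[F→F2](U) on G yields {(c, 15, c), (c, 15, t), (c, 15, x), (s, 27, s), (s, 27, t), (t, 15, c), (t, 15, t), (t, 15, x), (t, 27, s), (t, 27, t), (x, 15, c), (x, 15, t), (x, 15, x)}.
σ[F != F2]: keep tuples satisfying F != F2 → {(c, 15, t), (c, 15, x), (s, 27, t), (t, 15, c), (t, 15, x), (t, 27, s), (x, 15, c), (x, 15, t)}
Keep only column(s) F, G, F2: {(c, 15, t), (c, 15, x), (s, 27, t), (t, 15, c), (t, 15, x), (t, 27, s), (x, 15, c), (x, 15, t)}

{(c, 15, t), (c, 15, x), (s, 27, t), (t, 15, c), (t, 15, x), (t, 27, s), (x, 15, c), (x, 15, t)}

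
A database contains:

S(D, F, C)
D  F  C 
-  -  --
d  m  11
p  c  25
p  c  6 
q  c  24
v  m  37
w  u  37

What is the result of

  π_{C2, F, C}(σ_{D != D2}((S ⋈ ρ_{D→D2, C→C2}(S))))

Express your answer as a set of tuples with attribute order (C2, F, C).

{(11, m, 37), (24, c, 25), (24, c, 6), (25, c, 24), (37, m, 11), (6, c, 24)}

ρ[D→D2, C→C2]: schema becomes (D2, F, C2); tuples unchanged.
S ⋈ ρ_{D→D2, C→C2}(S) (natural join on F): {(d, m, 11, d, 11), (d, m, 11, v, 37), (p, c, 25, p, 25), (p, c, 25, p, 6), (p, c, 25, q, 24), (p, c, 6, p, 25), (p, c, 6, p, 6), (p, c, 6, q, 24), (q, c, 24, p, 25), (q, c, 24, p, 6), (q, c, 24, q, 24), (v, m, 37, d, 11), (v, m, 37, v, 37), (w, u, 37, w, 37)}
σ[D != D2]: keep tuples satisfying D != D2 → {(d, m, 11, v, 37), (p, c, 25, q, 24), (p, c, 6, q, 24), (q, c, 24, p, 25), (q, c, 24, p, 6), (v, m, 37, d, 11)}
Projecting to C2, F, C: {(11, m, 37), (24, c, 25), (24, c, 6), (25, c, 24), (37, m, 11), (6, c, 24)}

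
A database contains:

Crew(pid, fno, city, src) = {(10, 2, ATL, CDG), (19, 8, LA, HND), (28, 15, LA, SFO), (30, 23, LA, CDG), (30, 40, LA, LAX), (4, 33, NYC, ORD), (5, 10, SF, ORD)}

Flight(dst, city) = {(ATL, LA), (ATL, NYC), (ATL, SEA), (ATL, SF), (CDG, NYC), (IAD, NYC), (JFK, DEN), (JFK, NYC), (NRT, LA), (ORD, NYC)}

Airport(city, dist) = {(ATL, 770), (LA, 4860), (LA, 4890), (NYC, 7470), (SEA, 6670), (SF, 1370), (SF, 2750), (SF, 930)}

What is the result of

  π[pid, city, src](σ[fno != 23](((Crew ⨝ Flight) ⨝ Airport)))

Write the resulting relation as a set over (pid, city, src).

{(19, LA, HND), (28, LA, SFO), (30, LA, LAX), (4, NYC, ORD), (5, SF, ORD)}

Natural join on city: {(19, 8, LA, HND, ATL), (19, 8, LA, HND, NRT), (28, 15, LA, SFO, ATL), (28, 15, LA, SFO, NRT), (30, 23, LA, CDG, ATL), (30, 23, LA, CDG, NRT), (30, 40, LA, LAX, ATL), (30, 40, LA, LAX, NRT), (4, 33, NYC, ORD, ATL), (4, 33, NYC, ORD, CDG), (4, 33, NYC, ORD, IAD), (4, 33, NYC, ORD, JFK), (4, 33, NYC, ORD, ORD), (5, 10, SF, ORD, ATL)}
Natural join on city: {(19, 8, LA, HND, ATL, 4860), (19, 8, LA, HND, ATL, 4890), (19, 8, LA, HND, NRT, 4860), (19, 8, LA, HND, NRT, 4890), (28, 15, LA, SFO, ATL, 4860), (28, 15, LA, SFO, ATL, 4890), (28, 15, LA, SFO, NRT, 4860), (28, 15, LA, SFO, NRT, 4890), (30, 23, LA, CDG, ATL, 4860), (30, 23, LA, CDG, ATL, 4890), (30, 23, LA, CDG, NRT, 4860), (30, 23, LA, CDG, NRT, 4890), (30, 40, LA, LAX, ATL, 4860), (30, 40, LA, LAX, ATL, 4890), (30, 40, LA, LAX, NRT, 4860), (30, 40, LA, LAX, NRT, 4890), (4, 33, NYC, ORD, ATL, 7470), (4, 33, NYC, ORD, CDG, 7470), (4, 33, NYC, ORD, IAD, 7470), (4, 33, NYC, ORD, JFK, 7470), (4, 33, NYC, ORD, ORD, 7470), (5, 10, SF, ORD, ATL, 1370), (5, 10, SF, ORD, ATL, 2750), (5, 10, SF, ORD, ATL, 930)}
Filtering on fno != 23 leaves {(19, 8, LA, HND, ATL, 4860), (19, 8, LA, HND, ATL, 4890), (19, 8, LA, HND, NRT, 4860), (19, 8, LA, HND, NRT, 4890), (28, 15, LA, SFO, ATL, 4860), (28, 15, LA, SFO, ATL, 4890), (28, 15, LA, SFO, NRT, 4860), (28, 15, LA, SFO, NRT, 4890), (30, 40, LA, LAX, ATL, 4860), (30, 40, LA, LAX, ATL, 4890), (30, 40, LA, LAX, NRT, 4860), (30, 40, LA, LAX, NRT, 4890), (4, 33, NYC, ORD, ATL, 7470), (4, 33, NYC, ORD, CDG, 7470), (4, 33, NYC, ORD, IAD, 7470), (4, 33, NYC, ORD, JFK, 7470), (4, 33, NYC, ORD, ORD, 7470), (5, 10, SF, ORD, ATL, 1370), (5, 10, SF, ORD, ATL, 2750), (5, 10, SF, ORD, ATL, 930)}.
π_{pid, city, src} gives {(19, LA, HND), (28, LA, SFO), (30, LA, LAX), (4, NYC, ORD), (5, SF, ORD)} (15 duplicate(s) eliminated).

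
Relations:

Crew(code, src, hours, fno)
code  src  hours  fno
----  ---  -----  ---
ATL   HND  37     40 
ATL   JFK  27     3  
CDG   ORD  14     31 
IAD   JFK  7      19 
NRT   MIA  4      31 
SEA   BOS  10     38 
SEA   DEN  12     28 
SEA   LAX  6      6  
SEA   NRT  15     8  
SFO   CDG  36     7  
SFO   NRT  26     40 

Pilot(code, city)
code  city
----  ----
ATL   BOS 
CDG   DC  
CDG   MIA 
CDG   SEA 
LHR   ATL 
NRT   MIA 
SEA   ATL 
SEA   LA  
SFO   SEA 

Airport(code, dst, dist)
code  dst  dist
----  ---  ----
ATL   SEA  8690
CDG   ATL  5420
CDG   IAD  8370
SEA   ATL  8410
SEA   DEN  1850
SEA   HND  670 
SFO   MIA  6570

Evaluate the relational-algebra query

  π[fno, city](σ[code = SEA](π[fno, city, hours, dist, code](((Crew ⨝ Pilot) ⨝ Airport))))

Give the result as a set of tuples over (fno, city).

Joining Crew and Pilot on code yields {(ATL, HND, 37, 40, BOS), (ATL, JFK, 27, 3, BOS), (CDG, ORD, 14, 31, DC), (CDG, ORD, 14, 31, MIA), (CDG, ORD, 14, 31, SEA), (NRT, MIA, 4, 31, MIA), (SEA, BOS, 10, 38, ATL), (SEA, BOS, 10, 38, LA), (SEA, DEN, 12, 28, ATL), (SEA, DEN, 12, 28, LA), (SEA, LAX, 6, 6, ATL), (SEA, LAX, 6, 6, LA), (SEA, NRT, 15, 8, ATL), (SEA, NRT, 15, 8, LA), (SFO, CDG, 36, 7, SEA), (SFO, NRT, 26, 40, SEA)}.
Joining (Crew ⨝ Pilot) and Airport on code yields {(ATL, HND, 37, 40, BOS, SEA, 8690), (ATL, JFK, 27, 3, BOS, SEA, 8690), (CDG, ORD, 14, 31, DC, ATL, 5420), (CDG, ORD, 14, 31, DC, IAD, 8370), (CDG, ORD, 14, 31, MIA, ATL, 5420), (CDG, ORD, 14, 31, MIA, IAD, 8370), (CDG, ORD, 14, 31, SEA, ATL, 5420), (CDG, ORD, 14, 31, SEA, IAD, 8370), (SEA, BOS, 10, 38, ATL, ATL, 8410), (SEA, BOS, 10, 38, ATL, DEN, 1850), (SEA, BOS, 10, 38, ATL, HND, 670), (SEA, BOS, 10, 38, LA, ATL, 8410), (SEA, BOS, 10, 38, LA, DEN, 1850), (SEA, BOS, 10, 38, LA, HND, 670), (SEA, DEN, 12, 28, ATL, ATL, 8410), (SEA, DEN, 12, 28, ATL, DEN, 1850), (SEA, DEN, 12, 28, ATL, HND, 670), (SEA, DEN, 12, 28, LA, ATL, 8410), (SEA, DEN, 12, 28, LA, DEN, 1850), (SEA, DEN, 12, 28, LA, HND, 670), (SEA, LAX, 6, 6, ATL, ATL, 8410), (SEA, LAX, 6, 6, ATL, DEN, 1850), (SEA, LAX, 6, 6, ATL, HND, 670), (SEA, LAX, 6, 6, LA, ATL, 8410), (SEA, LAX, 6, 6, LA, DEN, 1850), (SEA, LAX, 6, 6, LA, HND, 670), (SEA, NRT, 15, 8, ATL, ATL, 8410), (SEA, NRT, 15, 8, ATL, DEN, 1850), (SEA, NRT, 15, 8, ATL, HND, 670), (SEA, NRT, 15, 8, LA, ATL, 8410), (SEA, NRT, 15, 8, LA, DEN, 1850), (SEA, NRT, 15, 8, LA, HND, 670), (SFO, CDG, 36, 7, SEA, MIA, 6570), (SFO, NRT, 26, 40, SEA, MIA, 6570)}.
π_{fno, city, hours, dist, code} gives {(28, ATL, 12, 1850, SEA), (28, ATL, 12, 670, SEA), (28, ATL, 12, 8410, SEA), (28, LA, 12, 1850, SEA), (28, LA, 12, 670, SEA), (28, LA, 12, 8410, SEA), (3, BOS, 27, 8690, ATL), (31, DC, 14, 5420, CDG), (31, DC, 14, 8370, CDG), (31, MIA, 14, 5420, CDG), (31, MIA, 14, 8370, CDG), (31, SEA, 14, 5420, CDG), (31, SEA, 14, 8370, CDG), (38, ATL, 10, 1850, SEA), (38, ATL, 10, 670, SEA), (38, ATL, 10, 8410, SEA), (38, LA, 10, 1850, SEA), (38, LA, 10, 670, SEA), (38, LA, 10, 8410, SEA), (40, BOS, 37, 8690, ATL), (40, SEA, 26, 6570, SFO), (6, ATL, 6, 1850, SEA), (6, ATL, 6, 670, SEA), (6, ATL, 6, 8410, SEA), (6, LA, 6, 1850, SEA), (6, LA, 6, 670, SEA), (6, LA, 6, 8410, SEA), (7, SEA, 36, 6570, SFO), (8, ATL, 15, 1850, SEA), (8, ATL, 15, 670, SEA), (8, ATL, 15, 8410, SEA), (8, LA, 15, 1850, SEA), (8, LA, 15, 670, SEA), (8, LA, 15, 8410, SEA)}.
Selection code = SEA: {(28, ATL, 12, 1850, SEA), (28, ATL, 12, 670, SEA), (28, ATL, 12, 8410, SEA), (28, LA, 12, 1850, SEA), (28, LA, 12, 670, SEA), (28, LA, 12, 8410, SEA), (38, ATL, 10, 1850, SEA), (38, ATL, 10, 670, SEA), (38, ATL, 10, 8410, SEA), (38, LA, 10, 1850, SEA), (38, LA, 10, 670, SEA), (38, LA, 10, 8410, SEA), (6, ATL, 6, 1850, SEA), (6, ATL, 6, 670, SEA), (6, ATL, 6, 8410, SEA), (6, LA, 6, 1850, SEA), (6, LA, 6, 670, SEA), (6, LA, 6, 8410, SEA), (8, ATL, 15, 1850, SEA), (8, ATL, 15, 670, SEA), (8, ATL, 15, 8410, SEA), (8, LA, 15, 1850, SEA), (8, LA, 15, 670, SEA), (8, LA, 15, 8410, SEA)}
π_{fno, city} gives {(28, ATL), (28, LA), (38, ATL), (38, LA), (6, ATL), (6, LA), (8, ATL), (8, LA)} (16 duplicate(s) eliminated).

{(28, ATL), (28, LA), (38, ATL), (38, LA), (6, ATL), (6, LA), (8, ATL), (8, LA)}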